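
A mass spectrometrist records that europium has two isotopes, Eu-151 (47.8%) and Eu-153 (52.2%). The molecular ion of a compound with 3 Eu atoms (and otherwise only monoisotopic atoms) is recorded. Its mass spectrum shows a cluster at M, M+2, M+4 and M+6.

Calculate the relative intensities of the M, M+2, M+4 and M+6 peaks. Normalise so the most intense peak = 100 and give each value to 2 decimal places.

27.95 : 91.57 : 100.00 : 36.40

Each Eu atom is independently Eu-151 (p = 0.478) or Eu-153 (q = 0.522); the cluster is the binomial expansion (p + q)^3.
P(M) = 0.478^3 = 0.109215
P(M+2) = 3 × 0.478^2 × 0.522^1 = 0.357806
P(M+4) = 3 × 0.478^1 × 0.522^2 = 0.390742
P(M+6) = 0.522^3 = 0.142237
The M+4 peak is largest (0.390742); scaling to 100 gives 27.95 : 91.57 : 100.00 : 36.40.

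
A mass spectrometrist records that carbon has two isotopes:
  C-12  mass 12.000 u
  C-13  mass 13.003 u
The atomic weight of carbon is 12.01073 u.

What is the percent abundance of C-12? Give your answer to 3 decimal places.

Writing the weighted mean with unknown fraction x of C-12:
12.000·x + 13.003·(1 − x) = 12.01073
(12.000 − 13.003)·x = 12.01073 − 13.003
x = -0.99227 / -1.003 = 0.98930 → 98.930% C-12, 1.070% C-13.

98.930%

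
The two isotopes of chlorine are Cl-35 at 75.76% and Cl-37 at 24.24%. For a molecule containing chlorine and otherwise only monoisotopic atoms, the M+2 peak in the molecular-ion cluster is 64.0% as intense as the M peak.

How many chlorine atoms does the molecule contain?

With n Cl atoms, P(M+2)/P(M) = C(n,1)·p^(n−1)q / p^n = n·q/p = n · 0.2424/0.7576.
n = 0.640 × 0.7576/0.2424 = 2.00 ≈ 2

2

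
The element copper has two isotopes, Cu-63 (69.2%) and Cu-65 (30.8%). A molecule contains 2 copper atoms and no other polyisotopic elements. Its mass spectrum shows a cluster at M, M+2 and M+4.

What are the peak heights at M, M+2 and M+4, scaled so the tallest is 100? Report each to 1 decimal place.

100.0 : 89.0 : 19.8

Each Cu atom is independently Cu-63 (p = 0.692) or Cu-65 (q = 0.308); the cluster is the binomial expansion (p + q)^2.
P(M) = 0.692^2 = 0.478864
P(M+2) = 2 × 0.692^1 × 0.308^1 = 0.426272
P(M+4) = 0.308^2 = 0.094864
The M peak is largest (0.478864); scaling to 100 gives 100.0 : 89.0 : 19.8.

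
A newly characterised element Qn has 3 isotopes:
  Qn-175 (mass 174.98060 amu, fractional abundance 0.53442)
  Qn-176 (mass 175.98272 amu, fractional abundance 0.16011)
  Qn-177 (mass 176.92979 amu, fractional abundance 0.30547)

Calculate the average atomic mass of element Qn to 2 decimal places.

175.74 amu

Weight each isotope mass by its fractional abundance: 0.53442 × 174.98060 + 0.16011 × 175.98272 + 0.30547 × 176.92979
= 93.513132 + 28.176593 + 54.046743 = 175.736468 amu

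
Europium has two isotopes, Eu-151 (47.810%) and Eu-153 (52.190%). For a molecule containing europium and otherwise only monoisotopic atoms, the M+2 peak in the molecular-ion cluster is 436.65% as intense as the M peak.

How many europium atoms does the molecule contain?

The M+2/M ratio from n Eu atoms is n · q/p = n · 0.52190/0.47810.
n = 4.3665 × 0.47810/0.52190 = 4.00 ≈ 4

4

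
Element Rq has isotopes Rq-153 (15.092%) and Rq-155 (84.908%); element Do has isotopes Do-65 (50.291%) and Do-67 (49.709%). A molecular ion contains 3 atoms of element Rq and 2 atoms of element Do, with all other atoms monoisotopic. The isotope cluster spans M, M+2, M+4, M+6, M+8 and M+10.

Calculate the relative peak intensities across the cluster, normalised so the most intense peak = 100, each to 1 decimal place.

Element Rq pattern (n=3): 0.00343748 : 0.05801809 : 0.32641137 : 0.61213306
Element Do pattern (n=2): 0.25291847 : 0.49998306 : 0.24709847
Convolve the two distributions (both contribute in 2-u steps):
  M: 0.00343748×0.25291847 = 0.000869
  M+2: 0.00343748×0.49998306 + 0.05801809×0.25291847 = 0.016393
  M+4: 0.00343748×0.24709847 + 0.05801809×0.49998306 + 0.32641137×0.25291847 = 0.112413
  M+6: 0.05801809×0.24709847 + 0.32641137×0.49998306 + 0.61213306×0.25291847 = 0.332356
  M+8: 0.32641137×0.24709847 + 0.61213306×0.49998306 = 0.386712
  M+10: 0.61213306×0.24709847 = 0.151257
Scale to base peak (0.386712) = 100: 0.2 : 4.2 : 29.1 : 85.9 : 100.0 : 39.1

0.2 : 4.2 : 29.1 : 85.9 : 100.0 : 39.1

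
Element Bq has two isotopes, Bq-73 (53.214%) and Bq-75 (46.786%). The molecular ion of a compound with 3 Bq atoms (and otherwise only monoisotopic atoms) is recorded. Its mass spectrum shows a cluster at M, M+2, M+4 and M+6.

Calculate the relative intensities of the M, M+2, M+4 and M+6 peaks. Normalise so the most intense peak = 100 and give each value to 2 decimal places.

37.91 : 100.00 : 87.92 : 25.77

Each Bq atom is independently Bq-73 (p = 0.53214) or Bq-75 (q = 0.46786); the cluster is the binomial expansion (p + q)^3.
P(M) = 0.53214^3 = 0.150688
P(M+2) = 3 × 0.53214^2 × 0.46786^1 = 0.397456
P(M+4) = 3 × 0.53214^1 × 0.46786^2 = 0.349445
P(M+6) = 0.46786^3 = 0.102411
The M+2 peak is largest (0.397456); scaling to 100 gives 37.91 : 100.00 : 87.92 : 25.77.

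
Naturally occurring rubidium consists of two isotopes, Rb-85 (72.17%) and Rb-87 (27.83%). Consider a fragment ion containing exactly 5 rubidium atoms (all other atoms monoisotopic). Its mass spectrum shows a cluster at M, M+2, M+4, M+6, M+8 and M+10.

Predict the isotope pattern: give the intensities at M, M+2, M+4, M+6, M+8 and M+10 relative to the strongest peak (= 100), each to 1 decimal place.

51.9 : 100.0 : 77.1 : 29.7 : 5.7 : 0.4

Each Rb atom is independently Rb-85 (p = 0.7217) or Rb-87 (q = 0.2783); the cluster is the binomial expansion (p + q)^5.
P(M) = 0.7217^5 = 0.195787
P(M+2) = 5 × 0.7217^4 × 0.2783^1 = 0.377494
P(M+4) = 10 × 0.7217^3 × 0.2783^2 = 0.291136
P(M+6) = 10 × 0.7217^2 × 0.2783^3 = 0.112267
P(M+8) = 5 × 0.7217^1 × 0.2783^4 = 0.021646
P(M+10) = 0.2783^5 = 0.001669
The M+2 peak is largest (0.377494); scaling to 100 gives 51.9 : 100.0 : 77.1 : 29.7 : 5.7 : 0.4.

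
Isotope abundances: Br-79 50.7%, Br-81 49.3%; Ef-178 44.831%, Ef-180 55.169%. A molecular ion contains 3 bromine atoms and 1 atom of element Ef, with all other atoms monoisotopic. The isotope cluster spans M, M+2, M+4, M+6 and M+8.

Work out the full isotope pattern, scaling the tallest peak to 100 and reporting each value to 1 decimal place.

15.6 : 64.5 : 100.0 : 68.6 : 17.6

Bromine pattern (n=3): 0.13032384 : 0.38017547 : 0.36967753 : 0.11982316
Element Ef pattern (n=1): 0.44831 : 0.55169
Convolve the two distributions (both contribute in 2-u steps):
  M: 0.13032384×0.44831 = 0.058425
  M+2: 0.13032384×0.55169 + 0.38017547×0.44831 = 0.242335
  M+4: 0.38017547×0.55169 + 0.36967753×0.44831 = 0.375469
  M+6: 0.36967753×0.55169 + 0.11982316×0.44831 = 0.257665
  M+8: 0.11982316×0.55169 = 0.066105
Scale to base peak (0.375469) = 100: 15.6 : 64.5 : 100.0 : 68.6 : 17.6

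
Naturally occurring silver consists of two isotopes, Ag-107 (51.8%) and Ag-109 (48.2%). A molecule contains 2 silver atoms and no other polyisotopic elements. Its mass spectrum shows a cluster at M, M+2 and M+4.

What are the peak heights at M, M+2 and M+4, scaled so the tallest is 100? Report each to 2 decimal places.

53.73 : 100.00 : 46.53

Each Ag atom is independently Ag-107 (p = 0.518) or Ag-109 (q = 0.482); the cluster is the binomial expansion (p + q)^2.
P(M) = 0.518^2 = 0.268324
P(M+2) = 2 × 0.518^1 × 0.482^1 = 0.499352
P(M+4) = 0.482^2 = 0.232324
The M+2 peak is largest (0.499352); scaling to 100 gives 53.73 : 100.00 : 46.53.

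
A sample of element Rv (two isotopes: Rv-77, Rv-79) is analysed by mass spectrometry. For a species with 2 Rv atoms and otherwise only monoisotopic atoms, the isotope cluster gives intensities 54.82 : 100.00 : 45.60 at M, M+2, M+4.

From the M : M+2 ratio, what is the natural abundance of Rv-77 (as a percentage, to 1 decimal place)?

52.3%

Let p = fractional abundance of Rv-77. I(M+2)/I(M) = [C(2,1)·p^1·(1−p)] / p^2 = 2·(1−p)/p = 100.00/54.82 = 1.8242
(1−p)/p = 1.8242/2 = 0.9121  ⇒  p = 1/(1 + 0.9121) = 0.5230
Rv-77: 52.3%, Rv-79: 47.7%.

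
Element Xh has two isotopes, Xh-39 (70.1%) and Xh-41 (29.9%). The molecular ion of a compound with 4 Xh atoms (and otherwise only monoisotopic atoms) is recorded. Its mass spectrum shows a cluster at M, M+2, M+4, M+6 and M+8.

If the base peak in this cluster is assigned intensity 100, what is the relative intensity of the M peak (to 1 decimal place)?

58.6

(0.701 + 0.299)^4 gives M 0.2415, M+2 0.4120, M+4 0.2636, M+6 0.0750, M+8 0.0080; the largest is M+2.
P(M+2) = C(4,1) × 0.701^3 × 0.299^1 = 4 × 0.3444721 × 0.2990 = 0.411989 (base)
P(M) = C(4,0) × 0.701^4 × 0.299^0 = 1 × 0.24147494 × 1.0000 = 0.241475
Relative intensity = 0.241475 / 0.411989 × 100 = 58.6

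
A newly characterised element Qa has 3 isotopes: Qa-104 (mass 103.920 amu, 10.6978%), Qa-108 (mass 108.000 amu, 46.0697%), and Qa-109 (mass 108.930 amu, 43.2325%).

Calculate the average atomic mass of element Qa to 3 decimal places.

107.966 amu

Average mass = Σ (abundance × isotope mass) = 0.106978 × 103.920 + 0.460697 × 108.000 + 0.432325 × 108.930
= 11.1172 + 49.7553 + 47.0932 = 107.9657 amu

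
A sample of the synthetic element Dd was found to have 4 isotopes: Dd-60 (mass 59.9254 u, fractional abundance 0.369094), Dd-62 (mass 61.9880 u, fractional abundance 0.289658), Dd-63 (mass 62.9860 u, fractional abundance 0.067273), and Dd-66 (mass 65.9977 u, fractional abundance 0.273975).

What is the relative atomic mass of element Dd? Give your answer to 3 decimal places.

Ar = Σ fᵢ·mᵢ = 0.369094 × 59.9254 + 0.289658 × 61.9880 + 0.067273 × 62.9860 + 0.273975 × 65.9977
= 22.11811 + 17.95532 + 4.23726 + 18.08172 = 62.39241 u

62.392 u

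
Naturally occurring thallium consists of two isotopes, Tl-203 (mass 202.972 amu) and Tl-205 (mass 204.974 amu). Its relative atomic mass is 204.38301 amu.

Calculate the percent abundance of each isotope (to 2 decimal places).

With x = fraction of Tl-203 (so Tl-205 is 1 − x):
202.972·x + 204.974·(1 − x) = 204.38301
(202.972 − 204.974)·x = 204.38301 − 204.974
x = -0.59099 / -2.002 = 0.29520 → 29.52% Tl-203, 70.48% Tl-205.

Tl-203: 29.52%, Tl-205: 70.48%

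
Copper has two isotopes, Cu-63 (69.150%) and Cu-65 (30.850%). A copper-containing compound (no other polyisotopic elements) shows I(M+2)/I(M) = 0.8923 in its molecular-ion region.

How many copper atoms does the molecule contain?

The M+2/M ratio from n Cu atoms is n · q/p = n · 0.30850/0.69150.
n = 0.8923 × 0.69150/0.30850 = 2.00 ≈ 2

2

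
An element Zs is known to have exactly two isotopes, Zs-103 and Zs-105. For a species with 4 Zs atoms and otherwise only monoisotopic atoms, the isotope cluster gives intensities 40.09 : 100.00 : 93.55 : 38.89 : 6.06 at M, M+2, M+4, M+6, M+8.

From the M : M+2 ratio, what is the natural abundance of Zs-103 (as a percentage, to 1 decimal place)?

Let p = fractional abundance of Zs-103. I(M+2)/I(M) = [C(4,1)·p^3·(1−p)] / p^4 = 4·(1−p)/p = 100.00/40.09 = 2.4944
(1−p)/p = 2.4944/4 = 0.6236  ⇒  p = 1/(1 + 0.6236) = 0.6159
Zs-103: 61.6%, Zs-105: 38.4%.

61.6%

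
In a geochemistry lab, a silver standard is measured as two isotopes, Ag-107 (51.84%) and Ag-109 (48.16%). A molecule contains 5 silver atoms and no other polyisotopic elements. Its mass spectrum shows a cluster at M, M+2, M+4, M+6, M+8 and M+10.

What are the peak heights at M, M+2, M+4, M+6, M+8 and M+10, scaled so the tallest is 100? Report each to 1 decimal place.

11.6 : 53.8 : 100.0 : 92.9 : 43.2 : 8.0

Expanding (0.5184 + 0.4816)^5:
P(M) = 0.5184^5 = 0.037439
P(M+2) = 5 × 0.5184^4 × 0.4816^1 = 0.173907
P(M+4) = 10 × 0.5184^3 × 0.4816^2 = 0.323123
P(M+6) = 10 × 0.5184^2 × 0.4816^3 = 0.300185
P(M+8) = 5 × 0.5184^1 × 0.4816^4 = 0.139438
P(M+10) = 0.4816^5 = 0.025908
The M+4 peak is largest (0.323123); scaling to 100 gives 11.6 : 53.8 : 100.0 : 92.9 : 43.2 : 8.0.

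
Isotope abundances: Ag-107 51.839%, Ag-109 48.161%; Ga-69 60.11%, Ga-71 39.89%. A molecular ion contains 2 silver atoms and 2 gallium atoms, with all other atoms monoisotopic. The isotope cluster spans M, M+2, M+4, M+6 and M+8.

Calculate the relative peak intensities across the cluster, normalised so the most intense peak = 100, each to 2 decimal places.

26.53 : 84.50 : 100.00 : 52.10 : 10.08

Silver pattern (n=2): 0.26872819 : 0.49932362 : 0.23194819
Gallium pattern (n=2): 0.36132121 : 0.47955758 : 0.15912121
Convolve the two distributions (both contribute in 2-u steps):
  M: 0.26872819×0.36132121 = 0.097097
  M+2: 0.26872819×0.47955758 + 0.49932362×0.36132121 = 0.309287
  M+4: 0.26872819×0.15912121 + 0.49932362×0.47955758 + 0.23194819×0.36132121 = 0.366023
  M+6: 0.49932362×0.15912121 + 0.23194819×0.47955758 = 0.190685
  M+8: 0.23194819×0.15912121 = 0.036908
Scale to base peak (0.366023) = 100: 26.53 : 84.50 : 100.00 : 52.10 : 10.08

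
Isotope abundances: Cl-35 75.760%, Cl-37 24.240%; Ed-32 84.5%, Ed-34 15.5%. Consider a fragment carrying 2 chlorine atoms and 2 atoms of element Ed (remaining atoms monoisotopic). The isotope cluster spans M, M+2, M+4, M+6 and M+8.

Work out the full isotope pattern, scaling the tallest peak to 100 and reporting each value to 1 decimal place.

99.3 : 100.0 : 36.8 : 5.9 : 0.3

Chlorine pattern (n=2): 0.57395776 : 0.36728448 : 0.05875776
Element Ed pattern (n=2): 0.714025 : 0.26195 : 0.024025
Convolve the two distributions (both contribute in 2-u steps):
  M: 0.57395776×0.714025 = 0.409820
  M+2: 0.57395776×0.26195 + 0.36728448×0.714025 = 0.412599
  M+4: 0.57395776×0.024025 + 0.36728448×0.26195 + 0.05875776×0.714025 = 0.151954
  M+6: 0.36728448×0.024025 + 0.05875776×0.26195 = 0.024216
  M+8: 0.05875776×0.024025 = 0.001412
Scale to base peak (0.412599) = 100: 99.3 : 100.0 : 36.8 : 5.9 : 0.3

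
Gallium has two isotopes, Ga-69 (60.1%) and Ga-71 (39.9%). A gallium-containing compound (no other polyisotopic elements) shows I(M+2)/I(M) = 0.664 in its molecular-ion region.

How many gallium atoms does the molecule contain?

1

With n Ga atoms, P(M+2)/P(M) = C(n,1)·p^(n−1)q / p^n = n·q/p = n · 0.399/0.601.
n = 0.664 × 0.601/0.399 = 1.00 ≈ 1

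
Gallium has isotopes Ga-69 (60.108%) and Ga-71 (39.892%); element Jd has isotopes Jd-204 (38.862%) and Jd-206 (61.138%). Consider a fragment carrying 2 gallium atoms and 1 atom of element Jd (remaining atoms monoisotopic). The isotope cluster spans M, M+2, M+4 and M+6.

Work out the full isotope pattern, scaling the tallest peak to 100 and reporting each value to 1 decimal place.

34.5 : 100.0 : 87.2 : 23.9

Gallium pattern (n=2): 0.36129717 : 0.47956567 : 0.15913717
Element Jd pattern (n=1): 0.38862 : 0.61138
Convolve the two distributions (both contribute in 2-u steps):
  M: 0.36129717×0.38862 = 0.140407
  M+2: 0.36129717×0.61138 + 0.47956567×0.38862 = 0.407259
  M+4: 0.47956567×0.61138 + 0.15913717×0.38862 = 0.355041
  M+6: 0.15913717×0.61138 = 0.097293
Scale to base peak (0.407259) = 100: 34.5 : 100.0 : 87.2 : 23.9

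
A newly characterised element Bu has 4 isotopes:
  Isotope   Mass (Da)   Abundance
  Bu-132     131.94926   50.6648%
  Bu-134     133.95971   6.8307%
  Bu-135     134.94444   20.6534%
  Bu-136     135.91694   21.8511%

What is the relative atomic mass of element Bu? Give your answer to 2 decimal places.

Weight each isotope mass by its fractional abundance: 0.506648 × 131.94926 + 0.068307 × 133.95971 + 0.206534 × 134.94444 + 0.218511 × 135.91694
= 66.851829 + 9.150386 + 27.870615 + 29.699346 = 133.572176 Da

133.57 Da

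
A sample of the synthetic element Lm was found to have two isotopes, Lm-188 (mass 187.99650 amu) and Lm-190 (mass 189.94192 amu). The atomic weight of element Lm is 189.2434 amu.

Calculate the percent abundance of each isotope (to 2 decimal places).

Lm-188: 35.91%, Lm-190: 64.09%

With x = fraction of Lm-188 (so Lm-190 is 1 − x):
187.99650·x + 189.94192·(1 − x) = 189.2434
(187.99650 − 189.94192)·x = 189.2434 − 189.94192
x = -0.69852 / -1.94542 = 0.35906 → 35.91% Lm-188, 64.09% Lm-190.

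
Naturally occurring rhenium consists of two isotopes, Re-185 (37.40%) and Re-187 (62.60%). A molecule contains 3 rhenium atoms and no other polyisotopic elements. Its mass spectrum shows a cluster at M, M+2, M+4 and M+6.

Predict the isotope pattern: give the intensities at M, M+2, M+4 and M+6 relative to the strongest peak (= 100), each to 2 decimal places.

11.90 : 59.74 : 100.00 : 55.79

Expanding (0.3740 + 0.6260)^3:
P(M) = 0.3740^3 = 0.052314
P(M+2) = 3 × 0.3740^2 × 0.6260^1 = 0.262687
P(M+4) = 3 × 0.3740^1 × 0.6260^2 = 0.439685
P(M+6) = 0.6260^3 = 0.245314
The M+4 peak is largest (0.439685); scaling to 100 gives 11.90 : 59.74 : 100.00 : 55.79.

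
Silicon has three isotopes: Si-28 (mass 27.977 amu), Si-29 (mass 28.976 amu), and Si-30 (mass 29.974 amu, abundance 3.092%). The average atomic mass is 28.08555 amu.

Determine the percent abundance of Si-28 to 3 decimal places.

The remaining 96.908% is split between Si-28 (fraction x) and Si-29 (fraction 0.96908 − x).
Substituting: 27.977x + 28.976(0.96908 − x) = 27.15875392
(27.977 − 28.976)x = -0.92130816  ⇒  x = 0.92223, y = 0.04685
Si-28: 92.223%, Si-29: 4.685%.

92.223%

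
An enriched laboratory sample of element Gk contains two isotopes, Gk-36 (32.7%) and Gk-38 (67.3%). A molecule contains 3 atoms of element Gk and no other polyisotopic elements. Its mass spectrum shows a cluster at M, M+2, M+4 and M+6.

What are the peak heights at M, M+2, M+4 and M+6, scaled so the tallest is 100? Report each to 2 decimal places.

7.87 : 48.59 : 100.00 : 68.60

The 3 Gk atoms are independent, so intensities follow the terms of (0.327 + 0.673)^3.
P(M) = 0.327^3 = 0.034966
P(M+2) = 3 × 0.327^2 × 0.673^1 = 0.215890
P(M+4) = 3 × 0.327^1 × 0.673^2 = 0.444323
P(M+6) = 0.673^3 = 0.304821
The M+4 peak is largest (0.444323); scaling to 100 gives 7.87 : 48.59 : 100.00 : 68.60.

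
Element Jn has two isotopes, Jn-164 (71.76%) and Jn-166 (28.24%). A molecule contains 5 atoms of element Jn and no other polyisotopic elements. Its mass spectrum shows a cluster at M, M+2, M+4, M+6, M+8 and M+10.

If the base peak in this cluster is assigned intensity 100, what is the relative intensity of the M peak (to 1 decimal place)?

Term probabilities: M 0.1903, M+2 0.3744, M+4 0.2947, M+6 0.1160, M+8 0.0228, M+10 0.0018. Base peak = M+2.
P(M+2) = C(5,1) × 0.7176^4 × 0.2824^1 = 5 × 0.26517326 × 0.2824 = 0.374425 (base)
P(M) = C(5,0) × 0.7176^5 × 0.2824^0 = 1 × 0.19028833 × 1.0000 = 0.190288
Relative intensity = 0.190288 / 0.374425 × 100 = 50.8

50.8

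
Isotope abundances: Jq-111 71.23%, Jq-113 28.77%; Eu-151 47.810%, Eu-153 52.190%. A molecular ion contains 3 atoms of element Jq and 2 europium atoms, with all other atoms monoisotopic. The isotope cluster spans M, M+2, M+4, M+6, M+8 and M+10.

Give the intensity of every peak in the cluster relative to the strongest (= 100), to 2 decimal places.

Element Jq pattern (n=3): 0.36140057 : 0.43791216 : 0.17687397 : 0.0238133
Europium pattern (n=2): 0.22857961 : 0.49904078 : 0.27237961
Convolve the two distributions (both contribute in 2-u steps):
  M: 0.36140057×0.22857961 = 0.082609
  M+2: 0.36140057×0.49904078 + 0.43791216×0.22857961 = 0.280451
  M+4: 0.36140057×0.27237961 + 0.43791216×0.49904078 + 0.17687397×0.22857961 = 0.357404
  M+6: 0.43791216×0.27237961 + 0.17687397×0.49904078 + 0.0238133×0.22857961 = 0.212989
  M+8: 0.17687397×0.27237961 + 0.0238133×0.49904078 = 0.060061
  M+10: 0.0238133×0.27237961 = 0.006486
Scale to base peak (0.357404) = 100: 23.11 : 78.47 : 100.00 : 59.59 : 16.80 : 1.81

23.11 : 78.47 : 100.00 : 59.59 : 16.80 : 1.81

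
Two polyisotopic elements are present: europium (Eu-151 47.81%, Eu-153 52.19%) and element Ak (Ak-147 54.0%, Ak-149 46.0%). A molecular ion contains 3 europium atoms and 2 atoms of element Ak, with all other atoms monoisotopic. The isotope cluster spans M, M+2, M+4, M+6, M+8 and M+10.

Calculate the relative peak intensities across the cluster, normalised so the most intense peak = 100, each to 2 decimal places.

Europium pattern (n=3): 0.10928391 : 0.3578871 : 0.39067407 : 0.14215492
Element Ak pattern (n=2): 0.2916 : 0.4968 : 0.2116
Convolve the two distributions (both contribute in 2-u steps):
  M: 0.10928391×0.2916 = 0.031867
  M+2: 0.10928391×0.4968 + 0.3578871×0.2916 = 0.158652
  M+4: 0.10928391×0.2116 + 0.3578871×0.4968 + 0.39067407×0.2916 = 0.314843
  M+6: 0.3578871×0.2116 + 0.39067407×0.4968 + 0.14215492×0.2916 = 0.311268
  M+8: 0.39067407×0.2116 + 0.14215492×0.4968 = 0.153289
  M+10: 0.14215492×0.2116 = 0.030080
Scale to base peak (0.314843) = 100: 10.12 : 50.39 : 100.00 : 98.86 : 48.69 : 9.55

10.12 : 50.39 : 100.00 : 98.86 : 48.69 : 9.55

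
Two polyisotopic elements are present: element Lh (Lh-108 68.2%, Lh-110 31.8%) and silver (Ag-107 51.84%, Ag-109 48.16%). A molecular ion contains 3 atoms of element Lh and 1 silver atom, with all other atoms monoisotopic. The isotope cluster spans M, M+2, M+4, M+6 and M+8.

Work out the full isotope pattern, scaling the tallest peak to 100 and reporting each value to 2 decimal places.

42.96 : 100.00 : 83.84 : 30.38 : 4.05

Element Lh pattern (n=3): 0.31721457 : 0.4437283 : 0.2068997 : 0.03215743
Silver pattern (n=1): 0.5184 : 0.4816
Convolve the two distributions (both contribute in 2-u steps):
  M: 0.31721457×0.5184 = 0.164444
  M+2: 0.31721457×0.4816 + 0.4437283×0.5184 = 0.382799
  M+4: 0.4437283×0.4816 + 0.2068997×0.5184 = 0.320956
  M+6: 0.2068997×0.4816 + 0.03215743×0.5184 = 0.116313
  M+8: 0.03215743×0.4816 = 0.015487
Scale to base peak (0.382799) = 100: 42.96 : 100.00 : 83.84 : 30.38 : 4.05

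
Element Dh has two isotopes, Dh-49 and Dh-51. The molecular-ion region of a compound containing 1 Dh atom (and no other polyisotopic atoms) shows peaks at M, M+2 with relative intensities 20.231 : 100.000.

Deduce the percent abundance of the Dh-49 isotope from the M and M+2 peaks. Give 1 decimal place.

16.8%

Write p for the Dh-49 fraction. I(M+2)/I(M) = [C(1,1)·p^0·(1−p)] / p^1 = 1·(1−p)/p = 100.000/20.231 = 4.9429
(1−p)/p = 4.9429/1 = 4.9429  ⇒  p = 1/(1 + 4.9429) = 0.1683
Dh-49: 16.8%, Dh-51: 83.2%.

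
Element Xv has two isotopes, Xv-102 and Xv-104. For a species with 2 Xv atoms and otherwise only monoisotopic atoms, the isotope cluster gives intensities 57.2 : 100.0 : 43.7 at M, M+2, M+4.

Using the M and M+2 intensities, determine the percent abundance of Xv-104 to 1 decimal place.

46.6%

Write p for the Xv-102 fraction. I(M+2)/I(M) = [C(2,1)·p^1·(1−p)] / p^2 = 2·(1−p)/p = 100.0/57.2 = 1.7483
(1−p)/p = 1.7483/2 = 0.8741  ⇒  p = 1/(1 + 0.8741) = 0.5336
Xv-102: 53.4%, Xv-104: 46.6%.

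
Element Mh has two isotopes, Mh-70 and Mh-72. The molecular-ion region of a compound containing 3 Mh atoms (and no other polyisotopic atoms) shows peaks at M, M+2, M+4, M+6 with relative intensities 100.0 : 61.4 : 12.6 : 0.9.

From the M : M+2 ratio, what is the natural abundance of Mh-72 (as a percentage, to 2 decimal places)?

Write p for the Mh-70 fraction. I(M+2)/I(M) = [C(3,1)·p^2·(1−p)] / p^3 = 3·(1−p)/p = 61.4/100.0 = 0.6140
(1−p)/p = 0.6140/3 = 0.2047  ⇒  p = 1/(1 + 0.2047) = 0.8301
Mh-70: 83.01%, Mh-72: 16.99%.

16.99%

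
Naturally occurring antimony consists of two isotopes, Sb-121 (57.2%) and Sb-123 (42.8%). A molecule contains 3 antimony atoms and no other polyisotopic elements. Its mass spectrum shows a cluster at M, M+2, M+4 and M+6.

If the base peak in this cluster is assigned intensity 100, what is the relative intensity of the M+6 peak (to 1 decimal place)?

Term probabilities: M 0.1871, M+2 0.4201, M+4 0.3143, M+6 0.0784. Base peak = M+2.
P(M+2) = C(3,1) × 0.572^2 × 0.428^1 = 3 × 0.327184 × 0.4280 = 0.420104 (base)
P(M+6) = C(3,3) × 0.572^0 × 0.428^3 = 1 × 1.0000 × 0.07840275 = 0.078403
Relative intensity = 0.078403 / 0.420104 × 100 = 18.7

18.7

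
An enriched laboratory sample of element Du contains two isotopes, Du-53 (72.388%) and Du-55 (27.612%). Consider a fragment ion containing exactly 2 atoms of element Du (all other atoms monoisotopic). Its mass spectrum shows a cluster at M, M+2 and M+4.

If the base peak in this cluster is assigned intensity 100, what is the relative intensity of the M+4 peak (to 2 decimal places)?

14.55

Term probabilities: M 0.5240, M+2 0.3998, M+4 0.0762. Base peak = M.
P(M) = C(2,0) × 0.72388^2 × 0.27612^0 = 1 × 0.52400225 × 1.0000 = 0.524002 (base)
P(M+4) = C(2,2) × 0.72388^0 × 0.27612^2 = 1 × 1.0000 × 0.07624225 = 0.076242
Relative intensity = 0.076242 / 0.524002 × 100 = 14.55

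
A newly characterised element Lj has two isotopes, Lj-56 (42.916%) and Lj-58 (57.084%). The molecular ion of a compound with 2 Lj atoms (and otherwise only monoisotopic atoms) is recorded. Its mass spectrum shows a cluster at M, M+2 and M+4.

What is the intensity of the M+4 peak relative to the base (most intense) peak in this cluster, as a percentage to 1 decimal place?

(0.42916 + 0.57084)^2 gives M 0.1842, M+2 0.4900, M+4 0.3259; the largest is M+2.
P(M+2) = C(2,1) × 0.42916^1 × 0.57084^1 = 2 × 0.42916 × 0.57084 = 0.489963 (base)
P(M+4) = C(2,2) × 0.42916^0 × 0.57084^2 = 1 × 1.0000 × 0.32585831 = 0.325858
Relative intensity = 0.325858 / 0.489963 × 100 = 66.5

66.5%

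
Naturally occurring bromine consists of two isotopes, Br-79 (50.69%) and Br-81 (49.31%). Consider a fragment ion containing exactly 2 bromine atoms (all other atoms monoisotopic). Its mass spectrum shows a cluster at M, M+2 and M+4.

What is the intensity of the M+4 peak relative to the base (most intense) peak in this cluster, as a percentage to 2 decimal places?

Term probabilities: M 0.2569, M+2 0.4999, M+4 0.2431. Base peak = M+2.
P(M+2) = C(2,1) × 0.5069^1 × 0.4931^1 = 2 × 0.5069 × 0.4931 = 0.499905 (base)
P(M+4) = C(2,2) × 0.5069^0 × 0.4931^2 = 1 × 1.0000 × 0.24314761 = 0.243148
Relative intensity = 0.243148 / 0.499905 × 100 = 48.64

48.64%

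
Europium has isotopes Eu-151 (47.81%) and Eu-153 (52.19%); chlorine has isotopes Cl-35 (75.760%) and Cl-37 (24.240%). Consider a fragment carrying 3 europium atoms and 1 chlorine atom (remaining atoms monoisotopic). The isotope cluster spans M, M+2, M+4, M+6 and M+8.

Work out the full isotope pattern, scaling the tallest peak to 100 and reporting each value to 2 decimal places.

Europium pattern (n=3): 0.10928391 : 0.3578871 : 0.39067407 : 0.14215492
Chlorine pattern (n=1): 0.7576 : 0.2424
Convolve the two distributions (both contribute in 2-u steps):
  M: 0.10928391×0.7576 = 0.082793
  M+2: 0.10928391×0.2424 + 0.3578871×0.7576 = 0.297626
  M+4: 0.3578871×0.2424 + 0.39067407×0.7576 = 0.382727
  M+6: 0.39067407×0.2424 + 0.14215492×0.7576 = 0.202396
  M+8: 0.14215492×0.2424 = 0.034458
Scale to base peak (0.382727) = 100: 21.63 : 77.76 : 100.00 : 52.88 : 9.00

21.63 : 77.76 : 100.00 : 52.88 : 9.00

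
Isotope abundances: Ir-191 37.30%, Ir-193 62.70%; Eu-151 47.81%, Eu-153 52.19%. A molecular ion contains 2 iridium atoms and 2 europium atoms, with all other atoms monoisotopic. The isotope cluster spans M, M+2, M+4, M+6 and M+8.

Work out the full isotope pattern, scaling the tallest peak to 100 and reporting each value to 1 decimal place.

8.8 : 48.8 : 100.0 : 89.6 : 29.6

Iridium pattern (n=2): 0.139129 : 0.467742 : 0.393129
Europium pattern (n=2): 0.22857961 : 0.49904078 : 0.27237961
Convolve the two distributions (both contribute in 2-u steps):
  M: 0.139129×0.22857961 = 0.031802
  M+2: 0.139129×0.49904078 + 0.467742×0.22857961 = 0.176347
  M+4: 0.139129×0.27237961 + 0.467742×0.49904078 + 0.393129×0.22857961 = 0.361180
  M+6: 0.467742×0.27237961 + 0.393129×0.49904078 = 0.323591
  M+8: 0.393129×0.27237961 = 0.107080
Scale to base peak (0.361180) = 100: 8.8 : 48.8 : 100.0 : 89.6 : 29.6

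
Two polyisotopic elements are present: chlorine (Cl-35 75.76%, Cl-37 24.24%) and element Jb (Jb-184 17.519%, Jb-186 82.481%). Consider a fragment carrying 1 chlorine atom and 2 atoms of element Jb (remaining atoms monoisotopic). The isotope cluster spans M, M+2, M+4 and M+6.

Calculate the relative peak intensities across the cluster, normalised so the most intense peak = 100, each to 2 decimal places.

Chlorine pattern (n=1): 0.7576 : 0.2424
Element Jb pattern (n=2): 0.03069154 : 0.28899693 : 0.68031154
Convolve the two distributions (both contribute in 2-u steps):
  M: 0.7576×0.03069154 = 0.023252
  M+2: 0.7576×0.28899693 + 0.2424×0.03069154 = 0.226384
  M+4: 0.7576×0.68031154 + 0.2424×0.28899693 = 0.585457
  M+6: 0.2424×0.68031154 = 0.164908
Scale to base peak (0.585457) = 100: 3.97 : 38.67 : 100.00 : 28.17

3.97 : 38.67 : 100.00 : 28.17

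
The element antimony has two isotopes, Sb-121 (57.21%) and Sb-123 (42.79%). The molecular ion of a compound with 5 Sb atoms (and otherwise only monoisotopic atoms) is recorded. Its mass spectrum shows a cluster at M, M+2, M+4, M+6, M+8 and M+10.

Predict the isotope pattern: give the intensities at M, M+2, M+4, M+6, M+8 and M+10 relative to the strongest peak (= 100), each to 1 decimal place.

Expanding (0.5721 + 0.4279)^5:
P(M) = 0.5721^5 = 0.061286
P(M+2) = 5 × 0.5721^4 × 0.4279^1 = 0.229192
P(M+4) = 10 × 0.5721^3 × 0.4279^2 = 0.342847
P(M+6) = 10 × 0.5721^2 × 0.4279^3 = 0.256431
P(M+8) = 5 × 0.5721^1 × 0.4279^4 = 0.095898
P(M+10) = 0.4279^5 = 0.014345
The M+4 peak is largest (0.342847); scaling to 100 gives 17.9 : 66.8 : 100.0 : 74.8 : 28.0 : 4.2.

17.9 : 66.8 : 100.0 : 74.8 : 28.0 : 4.2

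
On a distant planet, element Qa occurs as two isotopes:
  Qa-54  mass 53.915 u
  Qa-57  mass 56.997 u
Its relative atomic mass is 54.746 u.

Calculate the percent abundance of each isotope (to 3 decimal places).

Let x be the fractional abundance of Qa-54; then Qa-57 has abundance 1 − x.
53.915·x + 56.997·(1 − x) = 54.746
(53.915 − 56.997)·x = 54.746 − 56.997
x = -2.251 / -3.082 = 0.73037 → 73.037% Qa-54, 26.963% Qa-57.

Qa-54: 73.037%, Qa-57: 26.963%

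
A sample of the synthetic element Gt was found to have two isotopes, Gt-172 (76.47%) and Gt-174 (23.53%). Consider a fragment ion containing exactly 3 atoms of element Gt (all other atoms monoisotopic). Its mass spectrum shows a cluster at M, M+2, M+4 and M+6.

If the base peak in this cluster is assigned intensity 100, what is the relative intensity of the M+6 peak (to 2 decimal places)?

2.91

Binomial terms of (0.7647 + 0.2353)^3: M 0.4472, M+2 0.4128, M+4 0.1270, M+6 0.0130 → M is the base peak.
P(M) = C(3,0) × 0.7647^3 × 0.2353^0 = 1 × 0.44717063 × 1.0000 = 0.447171 (base)
P(M+6) = C(3,3) × 0.7647^0 × 0.2353^3 = 1 × 1.0000 × 0.01302764 = 0.013028
Relative intensity = 0.013028 / 0.447171 × 100 = 2.91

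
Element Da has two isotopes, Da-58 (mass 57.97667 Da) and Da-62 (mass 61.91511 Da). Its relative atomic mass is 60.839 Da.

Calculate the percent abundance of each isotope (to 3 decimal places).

With x = fraction of Da-58 (so Da-62 is 1 − x):
57.97667·x + 61.91511·(1 − x) = 60.839
(57.97667 − 61.91511)·x = 60.839 − 61.91511
x = -1.07611 / -3.93844 = 0.27323 → 27.323% Da-58, 72.677% Da-62.

Da-58: 27.323%, Da-62: 72.677%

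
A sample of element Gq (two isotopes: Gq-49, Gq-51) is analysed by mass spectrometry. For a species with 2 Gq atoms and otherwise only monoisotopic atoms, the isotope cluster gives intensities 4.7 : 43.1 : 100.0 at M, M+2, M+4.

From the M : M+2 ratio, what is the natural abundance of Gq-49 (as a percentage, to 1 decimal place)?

If p is the fraction of Gq that is Gq-49, then I(M+2)/I(M) = [C(2,1)·p^1·(1−p)] / p^2 = 2·(1−p)/p = 43.1/4.7 = 9.1702
(1−p)/p = 9.1702/2 = 4.5851  ⇒  p = 1/(1 + 4.5851) = 0.1790
Gq-49: 17.9%, Gq-51: 82.1%.

17.9%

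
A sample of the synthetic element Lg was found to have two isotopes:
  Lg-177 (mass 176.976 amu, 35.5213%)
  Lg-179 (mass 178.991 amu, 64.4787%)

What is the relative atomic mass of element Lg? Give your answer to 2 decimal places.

Average mass = Σ (abundance × isotope mass) = 0.355213 × 176.976 + 0.644787 × 178.991
= 62.8642 + 115.4111 = 178.2753 amu

178.28 amu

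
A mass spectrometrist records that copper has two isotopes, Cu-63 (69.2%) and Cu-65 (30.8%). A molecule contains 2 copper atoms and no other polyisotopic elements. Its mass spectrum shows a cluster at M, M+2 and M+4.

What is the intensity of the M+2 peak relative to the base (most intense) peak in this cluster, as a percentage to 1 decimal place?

89.0%

Binomial terms of (0.692 + 0.308)^2: M 0.4789, M+2 0.4263, M+4 0.0949 → M is the base peak.
P(M) = C(2,0) × 0.692^2 × 0.308^0 = 1 × 0.478864 × 1.0000 = 0.478864 (base)
P(M+2) = C(2,1) × 0.692^1 × 0.308^1 = 2 × 0.6920 × 0.3080 = 0.426272
Relative intensity = 0.426272 / 0.478864 × 100 = 89.0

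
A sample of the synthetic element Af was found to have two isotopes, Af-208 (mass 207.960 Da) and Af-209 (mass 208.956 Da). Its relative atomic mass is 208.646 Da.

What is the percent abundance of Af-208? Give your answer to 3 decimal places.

With x = fraction of Af-208 (so Af-209 is 1 − x):
207.960·x + 208.956·(1 − x) = 208.646
(207.960 − 208.956)·x = 208.646 − 208.956
x = -0.310 / -0.996 = 0.31124 → 31.124% Af-208, 68.876% Af-209.

31.124%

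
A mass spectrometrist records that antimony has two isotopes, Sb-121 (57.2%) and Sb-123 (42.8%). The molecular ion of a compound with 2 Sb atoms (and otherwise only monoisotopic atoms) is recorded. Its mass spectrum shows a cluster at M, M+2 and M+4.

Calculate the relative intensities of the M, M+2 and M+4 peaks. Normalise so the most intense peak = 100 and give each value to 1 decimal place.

66.8 : 100.0 : 37.4

The 2 Sb atoms are independent, so intensities follow the terms of (0.572 + 0.428)^2.
P(M) = 0.572^2 = 0.327184
P(M+2) = 2 × 0.572^1 × 0.428^1 = 0.489632
P(M+4) = 0.428^2 = 0.183184
The M+2 peak is largest (0.489632); scaling to 100 gives 66.8 : 100.0 : 37.4.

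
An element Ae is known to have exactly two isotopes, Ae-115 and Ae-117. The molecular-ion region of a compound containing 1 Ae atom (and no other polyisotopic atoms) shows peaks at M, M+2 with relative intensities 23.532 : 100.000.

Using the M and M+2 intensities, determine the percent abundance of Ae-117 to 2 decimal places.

Let p = fractional abundance of Ae-115. I(M+2)/I(M) = [C(1,1)·p^0·(1−p)] / p^1 = 1·(1−p)/p = 100.000/23.532 = 4.2495
(1−p)/p = 4.2495/1 = 4.2495  ⇒  p = 1/(1 + 4.2495) = 0.1905
Ae-115: 19.05%, Ae-117: 80.95%.

80.95%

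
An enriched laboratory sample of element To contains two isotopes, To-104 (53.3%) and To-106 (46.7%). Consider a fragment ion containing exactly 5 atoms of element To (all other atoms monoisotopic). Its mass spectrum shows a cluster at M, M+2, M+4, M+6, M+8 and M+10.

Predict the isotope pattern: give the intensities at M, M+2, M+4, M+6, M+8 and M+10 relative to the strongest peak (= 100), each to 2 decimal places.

The 5 To atoms are independent, so intensities follow the terms of (0.533 + 0.467)^5.
P(M) = 0.533^5 = 0.043017
P(M+2) = 5 × 0.533^4 × 0.467^1 = 0.188450
P(M+4) = 10 × 0.533^3 × 0.467^2 = 0.330229
P(M+6) = 10 × 0.533^2 × 0.467^3 = 0.289338
P(M+8) = 5 × 0.533^1 × 0.467^4 = 0.126755
P(M+10) = 0.467^5 = 0.022212
The M+4 peak is largest (0.330229); scaling to 100 gives 13.03 : 57.07 : 100.00 : 87.62 : 38.38 : 6.73.

13.03 : 57.07 : 100.00 : 87.62 : 38.38 : 6.73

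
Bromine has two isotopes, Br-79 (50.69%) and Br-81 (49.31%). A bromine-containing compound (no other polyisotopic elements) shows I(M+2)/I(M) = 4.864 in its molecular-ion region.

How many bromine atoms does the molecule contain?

5

For n independent Br atoms, I(M+2)/I(M) = n · (abundance Br-81) / (abundance Br-79) = n · 0.4931/0.5069.
n = 4.864 × 0.5069/0.4931 = 5.00 ≈ 5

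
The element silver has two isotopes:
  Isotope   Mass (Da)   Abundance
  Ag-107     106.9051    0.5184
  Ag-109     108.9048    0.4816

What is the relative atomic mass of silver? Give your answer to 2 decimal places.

Ar = Σ fᵢ·mᵢ = 0.5184 × 106.9051 + 0.4816 × 108.9048
= 55.41960 + 52.44855 = 107.86815 Da

107.87 Da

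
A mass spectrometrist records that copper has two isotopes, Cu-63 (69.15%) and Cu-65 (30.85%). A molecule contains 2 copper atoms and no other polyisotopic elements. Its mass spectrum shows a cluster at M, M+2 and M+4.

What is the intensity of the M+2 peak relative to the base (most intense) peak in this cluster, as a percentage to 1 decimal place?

Term probabilities: M 0.4782, M+2 0.4267, M+4 0.0952. Base peak = M.
P(M) = C(2,0) × 0.6915^2 × 0.3085^0 = 1 × 0.47817225 × 1.0000 = 0.478172 (base)
P(M+2) = C(2,1) × 0.6915^1 × 0.3085^1 = 2 × 0.6915 × 0.3085 = 0.426656
Relative intensity = 0.426656 / 0.478172 × 100 = 89.2

89.2%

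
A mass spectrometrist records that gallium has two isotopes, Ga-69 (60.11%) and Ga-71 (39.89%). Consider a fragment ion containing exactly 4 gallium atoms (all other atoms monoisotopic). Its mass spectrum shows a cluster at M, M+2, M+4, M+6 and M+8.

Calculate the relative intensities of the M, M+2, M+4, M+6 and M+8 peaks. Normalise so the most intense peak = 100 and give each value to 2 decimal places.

37.67 : 100.00 : 99.54 : 44.04 : 7.31

Expanding (0.6011 + 0.3989)^4:
P(M) = 0.6011^4 = 0.130553
P(M+2) = 4 × 0.6011^3 × 0.3989^1 = 0.346549
P(M+4) = 6 × 0.6011^2 × 0.3989^2 = 0.344963
P(M+6) = 4 × 0.6011^1 × 0.3989^3 = 0.152616
P(M+8) = 0.3989^4 = 0.025320
The M+2 peak is largest (0.346549); scaling to 100 gives 37.67 : 100.00 : 99.54 : 44.04 : 7.31.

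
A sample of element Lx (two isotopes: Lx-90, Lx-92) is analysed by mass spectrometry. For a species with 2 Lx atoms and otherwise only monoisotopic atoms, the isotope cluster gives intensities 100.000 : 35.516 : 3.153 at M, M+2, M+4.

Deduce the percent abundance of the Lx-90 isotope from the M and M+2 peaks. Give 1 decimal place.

84.9%

If p is the fraction of Lx that is Lx-90, then I(M+2)/I(M) = [C(2,1)·p^1·(1−p)] / p^2 = 2·(1−p)/p = 35.516/100.000 = 0.3552
(1−p)/p = 0.3552/2 = 0.1776  ⇒  p = 1/(1 + 0.1776) = 0.8492
Lx-90: 84.9%, Lx-92: 15.1%.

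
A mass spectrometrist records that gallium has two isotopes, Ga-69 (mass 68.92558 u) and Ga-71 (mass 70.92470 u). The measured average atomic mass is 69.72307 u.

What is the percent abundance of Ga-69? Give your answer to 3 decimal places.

60.108%

With x = fraction of Ga-69 (so Ga-71 is 1 − x):
68.92558·x + 70.92470·(1 − x) = 69.72307
(68.92558 − 70.92470)·x = 69.72307 − 70.92470
x = -1.20163 / -1.99912 = 0.60108 → 60.108% Ga-69, 39.892% Ga-71.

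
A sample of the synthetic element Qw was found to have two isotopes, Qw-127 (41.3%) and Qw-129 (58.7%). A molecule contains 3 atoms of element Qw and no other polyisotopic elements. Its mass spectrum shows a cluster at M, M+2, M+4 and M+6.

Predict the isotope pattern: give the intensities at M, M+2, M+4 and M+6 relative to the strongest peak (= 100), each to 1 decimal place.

16.5 : 70.4 : 100.0 : 47.4

Expanding (0.413 + 0.587)^3:
P(M) = 0.413^3 = 0.070445
P(M+2) = 3 × 0.413^2 × 0.587^1 = 0.300372
P(M+4) = 3 × 0.413^1 × 0.587^2 = 0.426921
P(M+6) = 0.587^3 = 0.202262
The M+4 peak is largest (0.426921); scaling to 100 gives 16.5 : 70.4 : 100.0 : 47.4.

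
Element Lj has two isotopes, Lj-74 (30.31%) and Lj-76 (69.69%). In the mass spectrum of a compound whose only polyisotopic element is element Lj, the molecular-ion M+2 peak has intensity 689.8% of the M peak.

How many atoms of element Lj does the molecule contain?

3

The M+2/M ratio from n Lj atoms is n · q/p = n · 0.6969/0.3031.
n = 6.898 × 0.3031/0.6969 = 3.00 ≈ 3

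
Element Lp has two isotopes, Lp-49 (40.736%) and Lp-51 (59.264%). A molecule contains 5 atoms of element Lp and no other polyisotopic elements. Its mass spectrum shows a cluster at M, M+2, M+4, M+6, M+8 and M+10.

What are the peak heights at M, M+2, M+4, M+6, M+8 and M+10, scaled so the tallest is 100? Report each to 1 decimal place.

3.2 : 23.6 : 68.7 : 100.0 : 72.7 : 21.2

Each Lp atom is independently Lp-49 (p = 0.40736) or Lp-51 (q = 0.59264); the cluster is the binomial expansion (p + q)^5.
P(M) = 0.40736^5 = 0.011217
P(M+2) = 5 × 0.40736^4 × 0.59264^1 = 0.081597
P(M+4) = 10 × 0.40736^3 × 0.59264^2 = 0.237420
P(M+6) = 10 × 0.40736^2 × 0.59264^3 = 0.345406
P(M+8) = 5 × 0.40736^1 × 0.59264^4 = 0.251254
P(M+10) = 0.59264^5 = 0.073106
The M+6 peak is largest (0.345406); scaling to 100 gives 3.2 : 23.6 : 68.7 : 100.0 : 72.7 : 21.2.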